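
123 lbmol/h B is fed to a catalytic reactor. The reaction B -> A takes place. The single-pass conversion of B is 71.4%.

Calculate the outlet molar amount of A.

87.8 lbmol/h

B reacted = 0.714 × 123 = 87.82 lbmol/h; ν_B = −1, so ξ = 87.82/1 = 87.82 lbmol/h.
Outlet amounts (n = n₀ + ν ξ):
  B: 123 − 1(87.82) = 35.18
  A: 0 + 1(87.82) = 87.82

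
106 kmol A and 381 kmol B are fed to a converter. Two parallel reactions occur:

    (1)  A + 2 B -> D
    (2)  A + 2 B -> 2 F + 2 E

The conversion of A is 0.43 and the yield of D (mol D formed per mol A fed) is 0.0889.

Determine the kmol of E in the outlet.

Yield of D: 1ξ₁ / 106 = 0.0889 → ξ₁ = 9.423 kmol.
Conversion of A: 1ξ₁ + 1ξ₂ = 0.43 × 106 = 45.58 → ξ₂ = 36.16 kmol.
Outlet amounts (n = n₀ + Σ ν·ξ):
  A: 106 − 1(9.423) − 1(36.16) = 60.42
  B: 381 − 2(9.423) − 2(36.16) = 289.8
  D: 0 + 1(9.423) = 9.423
  F: 0 + 2(36.16) = 72.31
  E: 0 + 2(36.16) = 72.31

72.3 kmol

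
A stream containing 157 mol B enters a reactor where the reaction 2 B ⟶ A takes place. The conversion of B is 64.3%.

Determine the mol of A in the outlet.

B reacted = 0.643 × 157 = 101 mol; ν_B = −2, so ξ = 101/2 = 50.48 mol.
Outlet amounts (n = n₀ + ν ξ):
  B: 157 − 2(50.48) = 56.05
  A: 0 + 1(50.48) = 50.48

50.5 mol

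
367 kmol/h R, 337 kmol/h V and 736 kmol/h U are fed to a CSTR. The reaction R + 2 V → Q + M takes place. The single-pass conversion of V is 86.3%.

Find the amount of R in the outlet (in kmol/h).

222 kmol/h

V reacted = 0.863 × 337 = 290.8 kmol/h; ν_V = −2, so ξ = 290.8/2 = 145.4 kmol/h.
Outlet amounts (n = n₀ + ν ξ):
  R: 367 − 1(145.4) = 221.6
  V: 337 − 2(145.4) = 46.17
  Q: 0 + 1(145.4) = 145.4
  M: 0 + 1(145.4) = 145.4
  U: 736 (inert)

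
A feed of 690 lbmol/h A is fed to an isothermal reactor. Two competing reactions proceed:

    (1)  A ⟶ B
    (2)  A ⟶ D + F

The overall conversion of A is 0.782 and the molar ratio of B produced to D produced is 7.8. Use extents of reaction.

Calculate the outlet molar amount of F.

61.3 lbmol/h

Conversion of A: A consumed = 0.782 × 690 = 539.6 lbmol/h = 1ξ₁ + 1ξ₂.
Selectivity: 1ξ₁ / (1ξ₂) = 7.8 → ξ₁ = 7.8 ξ₂.
Substitute: (1·7.8 + 1) ξ₂ = 539.6 → ξ₂ = 61.32 lbmol/h, ξ₁ = 478.3 lbmol/h.
Outlet amounts (n = n₀ + Σ ν·ξ):
  A: 690 − 1(478.3) − 1(61.32) = 150.4
  B: 0 + 1(478.3) = 478.3
  D: 0 + 1(61.32) = 61.32
  F: 0 + 1(61.32) = 61.32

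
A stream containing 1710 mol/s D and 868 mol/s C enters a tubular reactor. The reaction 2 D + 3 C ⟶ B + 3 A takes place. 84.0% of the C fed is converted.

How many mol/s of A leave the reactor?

729 mol/s

C reacted = 0.84 × 868 = 729.1 mol/s; ν_C = −3, so ξ = 729.1/3 = 243 mol/s.
Outlet amounts (n = n₀ + ν ξ):
  D: 1710 − 2(243) = 1224
  C: 868 − 3(243) = 138.9
  B: 0 + 1(243) = 243
  A: 0 + 3(243) = 729.1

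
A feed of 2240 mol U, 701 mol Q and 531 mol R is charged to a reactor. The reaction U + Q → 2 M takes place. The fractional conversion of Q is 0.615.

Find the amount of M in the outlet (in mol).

862 mol

Q reacted = 0.615 × 701 = 431.1 mol; ν_Q = −1, so ξ = 431.1/1 = 431.1 mol.
Outlet amounts (n = n₀ + ν ξ):
  U: 2240 − 1(431.1) = 1809
  Q: 701 − 1(431.1) = 269.9
  M: 0 + 2(431.1) = 862.2
  R: 531 (inert)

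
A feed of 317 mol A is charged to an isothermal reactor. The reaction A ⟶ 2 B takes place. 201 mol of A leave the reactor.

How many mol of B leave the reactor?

For A: n = n₀ − 1ξ → 201 = 317 − 1ξ, giving ξ = 116 mol.
Outlet amounts (n = n₀ + ν ξ):
  A: 317 − 1(116) = 201
  B: 0 + 2(116) = 232

232 mol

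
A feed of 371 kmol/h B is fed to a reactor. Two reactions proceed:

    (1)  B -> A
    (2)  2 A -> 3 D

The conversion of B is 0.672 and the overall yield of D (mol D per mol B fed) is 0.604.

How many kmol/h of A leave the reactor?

Conversion of B: B consumed = 1ξ₁ = 0.672 × 371 → ξ₁ = 249.3 kmol/h.
Yield of D: 3ξ₂ / 371 = 0.604 → ξ₂ = 74.69 kmol/h.
Outlet amounts (n = n₀ + Σ ν·ξ):
  B: 371 − 1(249.3) = 121.7
  A: 0 + 1(249.3) − 2(74.69) = 99.92
  D: 0 + 3(74.69) = 224.1

99.9 kmol/h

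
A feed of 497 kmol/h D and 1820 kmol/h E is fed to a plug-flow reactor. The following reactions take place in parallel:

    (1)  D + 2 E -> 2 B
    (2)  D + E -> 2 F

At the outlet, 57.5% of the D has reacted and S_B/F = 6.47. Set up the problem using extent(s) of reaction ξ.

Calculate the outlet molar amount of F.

Conversion of D: D consumed = 0.575 × 497 = 285.8 kmol/h = 1ξ₁ + 1ξ₂.
Selectivity: 2ξ₁ / (2ξ₂) = 6.47 → ξ₁ = 6.47 ξ₂.
Substitute: (1·6.47 + 1) ξ₂ = 285.8 → ξ₂ = 38.26 kmol/h, ξ₁ = 247.5 kmol/h.
Outlet amounts (n = n₀ + Σ ν·ξ):
  D: 497 − 1(247.5) − 1(38.26) = 211.2
  E: 1820 − 2(247.5) − 1(38.26) = 1287
  B: 0 + 2(247.5) = 495
  F: 0 + 2(38.26) = 76.51

76.5 kmol/h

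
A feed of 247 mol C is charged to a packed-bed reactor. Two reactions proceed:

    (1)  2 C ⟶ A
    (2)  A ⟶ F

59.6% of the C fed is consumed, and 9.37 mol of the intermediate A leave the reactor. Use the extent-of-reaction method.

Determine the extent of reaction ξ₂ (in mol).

ξ₂ = 64.2 mol

Conversion of C: C consumed = 2ξ₁ = 0.596 × 247 → ξ₁ = 73.61 mol.
A balance: n_A = 0 + 1ξ₁ − 1ξ₂ = 9.37 → ξ₂ = (1·73.61 − 9.37)/1 = 64.24 mol.
Outlet amounts (n = n₀ + Σ ν·ξ):
  C: 247 − 2(73.61) = 99.79
  A: 0 + 1(73.61) − 1(64.24) = 9.37
  F: 0 + 1(64.24) = 64.24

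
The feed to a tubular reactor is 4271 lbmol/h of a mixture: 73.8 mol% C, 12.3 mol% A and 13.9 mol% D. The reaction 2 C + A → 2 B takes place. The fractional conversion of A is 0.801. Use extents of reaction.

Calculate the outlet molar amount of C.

2310 lbmol/h

A reacted = 0.801 × 525.3 = 420.8 lbmol/h; ν_A = −1, so ξ = 420.8/1 = 420.8 lbmol/h.
Outlet amounts (n = n₀ + ν ξ):
  C: 3152 − 2(420.8) = 2310
  A: 525.3 − 1(420.8) = 104.5
  B: 0 + 2(420.8) = 841.6
  D: 593.7 (inert)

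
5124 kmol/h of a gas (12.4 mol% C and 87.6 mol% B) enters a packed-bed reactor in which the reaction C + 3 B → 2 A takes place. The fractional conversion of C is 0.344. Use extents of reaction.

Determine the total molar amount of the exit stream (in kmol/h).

4690 kmol/h

C reacted = 0.344 × 635.4 = 218.6 kmol/h; ν_C = −1, so ξ = 218.6/1 = 218.6 kmol/h.
Outlet amounts (n = n₀ + ν ξ):
  C: 635.4 − 1(218.6) = 416.8
  B: 4489 − 3(218.6) = 3833
  A: 0 + 2(218.6) = 437.1
Total out = 416.8 + 3833 + 437.1 = 4687 kmol/h.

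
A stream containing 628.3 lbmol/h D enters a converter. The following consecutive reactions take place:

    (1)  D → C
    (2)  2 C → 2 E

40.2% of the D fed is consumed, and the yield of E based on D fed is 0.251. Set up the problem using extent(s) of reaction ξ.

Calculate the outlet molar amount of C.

Conversion of D: D consumed = 1ξ₁ = 0.402 × 628.3 → ξ₁ = 252.6 lbmol/h.
Yield of E: 2ξ₂ / 628.3 = 0.251 → ξ₂ = 78.85 lbmol/h.
Outlet amounts (n = n₀ + Σ ν·ξ):
  D: 628.3 − 1(252.6) = 375.7
  C: 0 + 1(252.6) − 2(78.85) = 94.87
  E: 0 + 2(78.85) = 157.7

94.9 lbmol/h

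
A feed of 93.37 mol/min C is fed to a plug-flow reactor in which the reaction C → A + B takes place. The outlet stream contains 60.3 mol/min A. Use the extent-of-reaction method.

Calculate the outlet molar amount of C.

33.1 mol/min

For A: n = n₀ + 1ξ → 60.3 = 0 + 1ξ, giving ξ = 60.3 mol/min.
Outlet amounts (n = n₀ + ν ξ):
  C: 93.37 − 1(60.3) = 33.07
  A: 0 + 1(60.3) = 60.3
  B: 0 + 1(60.3) = 60.3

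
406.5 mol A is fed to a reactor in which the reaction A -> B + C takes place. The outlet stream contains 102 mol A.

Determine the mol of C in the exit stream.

304 mol

For A: n = n₀ − 1ξ → 102 = 406.5 − 1ξ, giving ξ = 304.5 mol.
Outlet amounts (n = n₀ + ν ξ):
  A: 406.5 − 1(304.5) = 102
  B: 0 + 1(304.5) = 304.5
  C: 0 + 1(304.5) = 304.5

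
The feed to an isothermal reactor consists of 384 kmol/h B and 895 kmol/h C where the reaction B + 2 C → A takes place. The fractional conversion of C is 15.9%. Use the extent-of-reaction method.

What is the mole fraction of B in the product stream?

C reacted = 0.159 × 895 = 142.3 kmol/h; ν_C = −2, so ξ = 142.3/2 = 71.15 kmol/h.
Outlet amounts (n = n₀ + ν ξ):
  B: 384 − 1(71.15) = 312.8
  C: 895 − 2(71.15) = 752.7
  A: 0 + 1(71.15) = 71.15
Total out = 1137 kmol/h; y_B = 312.8 / 1137 = 0.2752.

0.275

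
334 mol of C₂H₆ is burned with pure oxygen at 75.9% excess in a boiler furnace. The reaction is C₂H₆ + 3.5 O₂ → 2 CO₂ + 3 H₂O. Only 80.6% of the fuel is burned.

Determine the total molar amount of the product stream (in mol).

Stoichiometric O₂ = 3.5 × 334 = 1169 mol; O₂ fed = 1169 × 1.759 = 2056 mol.
Fuel reacted = 0.806 × 334 → ξ = 269.2 mol.
Outlet (n = n₀ + ν ξ):
  C₂H₆: 334 − 1(269.2) = 64.8
  O₂: 2056 − 3.5(269.2) = 1114
  CO₂: 0 + 2(269.2) = 538.4
  H₂O: 0 + 3(269.2) = 807.6
Total out = 64.8 + 1114 + 538.4 + 807.6 = 2525 mol.

2520 mol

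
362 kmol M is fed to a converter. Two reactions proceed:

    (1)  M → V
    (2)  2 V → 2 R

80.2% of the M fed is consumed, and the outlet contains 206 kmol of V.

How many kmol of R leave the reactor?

84.3 kmol

Conversion of M: M consumed = 1ξ₁ = 0.802 × 362 → ξ₁ = 290.3 kmol.
V balance: n_V = 0 + 1ξ₁ − 2ξ₂ = 206 → ξ₂ = (1·290.3 − 206)/2 = 42.16 kmol.
Outlet amounts (n = n₀ + Σ ν·ξ):
  M: 362 − 1(290.3) = 71.68
  V: 0 + 1(290.3) − 2(42.16) = 206
  R: 0 + 2(42.16) = 84.32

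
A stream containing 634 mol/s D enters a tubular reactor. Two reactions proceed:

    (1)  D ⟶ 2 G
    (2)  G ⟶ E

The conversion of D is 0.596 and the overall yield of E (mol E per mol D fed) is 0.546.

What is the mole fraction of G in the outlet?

Conversion of D: D consumed = 1ξ₁ = 0.596 × 634 → ξ₁ = 377.9 mol/s.
Yield of E: 1ξ₂ / 634 = 0.546 → ξ₂ = 346.2 mol/s.
Outlet amounts (n = n₀ + Σ ν·ξ):
  D: 634 − 1(377.9) = 256.1
  G: 0 + 2(377.9) − 1(346.2) = 409.6
  E: 0 + 1(346.2) = 346.2
Total out = 1012 mol/s; y_G = 409.6 / 1012 = 0.4048.

0.405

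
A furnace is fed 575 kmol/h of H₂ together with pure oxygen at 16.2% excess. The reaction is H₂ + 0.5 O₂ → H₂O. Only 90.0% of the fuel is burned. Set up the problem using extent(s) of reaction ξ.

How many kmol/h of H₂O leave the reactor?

518 kmol/h

Stoichiometric O₂ = 0.5 × 575 = 287.5 kmol/h; O₂ fed = 287.5 × 1.162 = 334.1 kmol/h.
Fuel reacted = 0.9 × 575 → ξ = 517.5 kmol/h.
Outlet (n = n₀ + ν ξ):
  H₂: 575 − 1(517.5) = 57.5
  O₂: 334.1 − 0.5(517.5) = 75.32
  H₂O: 0 + 1(517.5) = 517.5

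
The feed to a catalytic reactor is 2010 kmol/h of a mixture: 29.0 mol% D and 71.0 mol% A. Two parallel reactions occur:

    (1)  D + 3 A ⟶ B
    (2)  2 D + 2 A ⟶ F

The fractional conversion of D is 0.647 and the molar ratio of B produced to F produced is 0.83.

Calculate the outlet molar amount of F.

133 kmol/h

Conversion of D: D consumed = 0.647 × 582.9 = 377.1 kmol/h = 1ξ₁ + 2ξ₂.
Selectivity: 1ξ₁ / (1ξ₂) = 0.83 → ξ₁ = 0.83 ξ₂.
Substitute: (1·0.83 + 2) ξ₂ = 377.1 → ξ₂ = 133.3 kmol/h, ξ₁ = 110.6 kmol/h.
Outlet amounts (n = n₀ + Σ ν·ξ):
  D: 582.9 − 1(110.6) − 2(133.3) = 205.8
  A: 1427 − 3(110.6) − 2(133.3) = 828.7
  B: 0 + 1(110.6) = 110.6
  F: 0 + 1(133.3) = 133.3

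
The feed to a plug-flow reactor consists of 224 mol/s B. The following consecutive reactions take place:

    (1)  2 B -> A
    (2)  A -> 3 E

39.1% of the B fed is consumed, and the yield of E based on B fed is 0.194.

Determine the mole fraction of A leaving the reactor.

Conversion of B: B consumed = 2ξ₁ = 0.391 × 224 → ξ₁ = 43.79 mol/s.
Yield of E: 3ξ₂ / 224 = 0.194 → ξ₂ = 14.49 mol/s.
Outlet amounts (n = n₀ + Σ ν·ξ):
  B: 224 − 2(43.79) = 136.4
  A: 0 + 1(43.79) − 1(14.49) = 29.31
  E: 0 + 3(14.49) = 43.46
Total out = 209.2 mol/s; y_A = 29.31 / 209.2 = 0.1401.

0.14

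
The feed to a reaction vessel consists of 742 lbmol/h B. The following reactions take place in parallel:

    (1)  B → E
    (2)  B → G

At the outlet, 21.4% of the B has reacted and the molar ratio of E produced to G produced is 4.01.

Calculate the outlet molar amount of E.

127 lbmol/h

Conversion of B: B consumed = 0.214 × 742 = 158.8 lbmol/h = 1ξ₁ + 1ξ₂.
Selectivity: 1ξ₁ / (1ξ₂) = 4.01 → ξ₁ = 4.01 ξ₂.
Substitute: (1·4.01 + 1) ξ₂ = 158.8 → ξ₂ = 31.69 lbmol/h, ξ₁ = 127.1 lbmol/h.
Outlet amounts (n = n₀ + Σ ν·ξ):
  B: 742 − 1(127.1) − 1(31.69) = 583.2
  E: 0 + 1(127.1) = 127.1
  G: 0 + 1(31.69) = 31.69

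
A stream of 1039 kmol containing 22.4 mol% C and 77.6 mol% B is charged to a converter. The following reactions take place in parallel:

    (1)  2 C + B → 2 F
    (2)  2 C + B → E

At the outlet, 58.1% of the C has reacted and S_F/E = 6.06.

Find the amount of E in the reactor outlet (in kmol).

16.8 kmol

Conversion of C: C consumed = 0.581 × 232.7 = 135.2 kmol = 2ξ₁ + 2ξ₂.
Selectivity: 2ξ₁ / (1ξ₂) = 6.06 → ξ₁ = 3.03 ξ₂.
Substitute: (2·3.03 + 2) ξ₂ = 135.2 → ξ₂ = 16.78 kmol, ξ₁ = 50.83 kmol.
Outlet amounts (n = n₀ + Σ ν·ξ):
  C: 232.7 − 2(50.83) − 2(16.78) = 97.52
  B: 806.3 − 1(50.83) − 1(16.78) = 738.7
  F: 0 + 2(50.83) = 101.7
  E: 0 + 1(16.78) = 16.78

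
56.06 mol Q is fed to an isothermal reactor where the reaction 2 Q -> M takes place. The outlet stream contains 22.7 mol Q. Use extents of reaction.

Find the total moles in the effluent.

For Q: n = n₀ − 2ξ → 22.7 = 56.06 − 2ξ, giving ξ = 16.68 mol.
Outlet amounts (n = n₀ + ν ξ):
  Q: 56.06 − 2(16.68) = 22.7
  M: 0 + 1(16.68) = 16.68
Total out = 22.7 + 16.68 = 39.38 mol.

39.4 mol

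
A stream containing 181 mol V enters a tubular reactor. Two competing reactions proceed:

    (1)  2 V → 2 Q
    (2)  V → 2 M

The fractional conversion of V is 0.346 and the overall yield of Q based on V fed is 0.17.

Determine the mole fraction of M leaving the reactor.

0.299

Yield of Q: 2ξ₁ / 181 = 0.17 → ξ₁ = 15.39 mol.
Conversion of V: 2ξ₁ + 1ξ₂ = 0.346 × 181 = 62.63 → ξ₂ = 31.86 mol.
Outlet amounts (n = n₀ + Σ ν·ξ):
  V: 181 − 2(15.39) − 1(31.86) = 118.4
  Q: 0 + 2(15.39) = 30.77
  M: 0 + 2(31.86) = 63.71
Total out = 212.9 mol; y_M = 63.71 / 212.9 = 0.2993.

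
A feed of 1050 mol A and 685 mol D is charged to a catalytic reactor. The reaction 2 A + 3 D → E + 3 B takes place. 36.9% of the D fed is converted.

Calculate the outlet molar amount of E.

D reacted = 0.369 × 685 = 252.8 mol; ν_D = −3, so ξ = 252.8/3 = 84.25 mol.
Outlet amounts (n = n₀ + ν ξ):
  A: 1050 − 2(84.25) = 881.5
  D: 685 − 3(84.25) = 432.2
  E: 0 + 1(84.25) = 84.25
  B: 0 + 3(84.25) = 252.8

84.3 mol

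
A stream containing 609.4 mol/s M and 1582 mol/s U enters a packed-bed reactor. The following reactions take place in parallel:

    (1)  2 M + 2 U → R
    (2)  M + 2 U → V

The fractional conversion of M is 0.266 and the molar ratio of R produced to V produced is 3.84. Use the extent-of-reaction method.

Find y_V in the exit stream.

0.00963

Conversion of M: M consumed = 0.266 × 609.4 = 162.1 mol/s = 2ξ₁ + 1ξ₂.
Selectivity: 1ξ₁ / (1ξ₂) = 3.84 → ξ₁ = 3.84 ξ₂.
Substitute: (2·3.84 + 1) ξ₂ = 162.1 → ξ₂ = 18.68 mol/s, ξ₁ = 71.71 mol/s.
Outlet amounts (n = n₀ + Σ ν·ξ):
  M: 609.4 − 2(71.71) − 1(18.68) = 447.3
  U: 1582 − 2(71.71) − 2(18.68) = 1401
  R: 0 + 1(71.71) = 71.71
  V: 0 + 1(18.68) = 18.68
Total out = 1939 mol/s; y_V = 18.68 / 1939 = 0.009632.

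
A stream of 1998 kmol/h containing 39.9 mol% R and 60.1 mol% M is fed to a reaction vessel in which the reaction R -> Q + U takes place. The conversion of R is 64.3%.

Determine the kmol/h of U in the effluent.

513 kmol/h

R reacted = 0.643 × 797.2 = 512.6 kmol/h; ν_R = −1, so ξ = 512.6/1 = 512.6 kmol/h.
Outlet amounts (n = n₀ + ν ξ):
  R: 797.2 − 1(512.6) = 284.6
  Q: 0 + 1(512.6) = 512.6
  U: 0 + 1(512.6) = 512.6
  M: 1201 (inert)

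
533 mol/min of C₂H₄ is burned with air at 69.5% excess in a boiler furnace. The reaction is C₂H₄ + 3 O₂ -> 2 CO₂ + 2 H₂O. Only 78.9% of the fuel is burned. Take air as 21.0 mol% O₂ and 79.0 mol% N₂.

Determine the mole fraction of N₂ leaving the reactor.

0.759

Stoichiometric O₂ = 3 × 533 = 1599 mol/min; O₂ fed = 1599 × 1.695 = 2710 mol/min.
N₂ fed = 2710 × 79/21 = 10200 mol/min.
Fuel reacted = 0.789 × 533 → ξ = 420.5 mol/min.
Outlet (n = n₀ + ν ξ):
  C₂H₄: 533 − 1(420.5) = 112.5
  O₂: 2710 − 3(420.5) = 1449
  N₂: 10200 (inert)
  CO₂: 0 + 2(420.5) = 841.1
  H₂O: 0 + 2(420.5) = 841.1
Total out = 13440 mol/min; y_N₂ = 10200 / 13440 = 0.7587.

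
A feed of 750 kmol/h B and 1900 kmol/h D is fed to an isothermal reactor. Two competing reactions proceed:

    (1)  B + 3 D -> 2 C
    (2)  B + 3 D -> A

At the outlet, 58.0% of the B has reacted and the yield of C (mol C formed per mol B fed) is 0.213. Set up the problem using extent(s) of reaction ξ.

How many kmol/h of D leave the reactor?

595 kmol/h

Yield of C: 2ξ₁ / 750 = 0.213 → ξ₁ = 79.88 kmol/h.
Conversion of B: 1ξ₁ + 1ξ₂ = 0.58 × 750 = 435 → ξ₂ = 355.1 kmol/h.
Outlet amounts (n = n₀ + Σ ν·ξ):
  B: 750 − 1(79.88) − 1(355.1) = 315
  D: 1900 − 3(79.88) − 3(355.1) = 595
  C: 0 + 2(79.88) = 159.8
  A: 0 + 1(355.1) = 355.1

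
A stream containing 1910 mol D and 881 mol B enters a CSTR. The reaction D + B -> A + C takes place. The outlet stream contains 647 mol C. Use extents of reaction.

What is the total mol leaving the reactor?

For C: n = n₀ + 1ξ → 647 = 0 + 1ξ, giving ξ = 647 mol.
Outlet amounts (n = n₀ + ν ξ):
  D: 1910 − 1(647) = 1263
  B: 881 − 1(647) = 234
  A: 0 + 1(647) = 647
  C: 0 + 1(647) = 647
Total out = 1263 + 234 + 647 + 647 = 2791 mol.

2790 mol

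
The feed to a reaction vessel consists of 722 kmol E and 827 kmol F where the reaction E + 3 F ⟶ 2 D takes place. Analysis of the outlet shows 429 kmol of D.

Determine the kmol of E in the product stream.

508 kmol

For D: n = n₀ + 2ξ → 429 = 0 + 2ξ, giving ξ = 214.5 kmol.
Outlet amounts (n = n₀ + ν ξ):
  E: 722 − 1(214.5) = 507.5
  F: 827 − 3(214.5) = 183.5
  D: 0 + 2(214.5) = 429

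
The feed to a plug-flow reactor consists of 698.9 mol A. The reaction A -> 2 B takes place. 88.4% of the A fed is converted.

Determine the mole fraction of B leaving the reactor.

A reacted = 0.884 × 698.9 = 617.8 mol; ν_A = −1, so ξ = 617.8/1 = 617.8 mol.
Outlet amounts (n = n₀ + ν ξ):
  A: 698.9 − 1(617.8) = 81.07
  B: 0 + 2(617.8) = 1236
Total out = 1317 mol; y_B = 1236 / 1317 = 0.9384.

0.938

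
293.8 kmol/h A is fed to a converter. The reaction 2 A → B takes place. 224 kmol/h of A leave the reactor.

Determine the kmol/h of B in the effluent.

For A: n = n₀ − 2ξ → 224 = 293.8 − 2ξ, giving ξ = 34.9 kmol/h.
Outlet amounts (n = n₀ + ν ξ):
  A: 293.8 − 2(34.9) = 224
  B: 0 + 1(34.9) = 34.9

34.9 kmol/h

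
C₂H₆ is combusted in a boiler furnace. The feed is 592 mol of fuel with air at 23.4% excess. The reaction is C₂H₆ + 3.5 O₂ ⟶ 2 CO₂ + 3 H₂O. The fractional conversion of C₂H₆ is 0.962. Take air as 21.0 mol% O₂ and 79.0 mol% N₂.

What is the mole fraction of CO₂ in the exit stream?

Stoichiometric O₂ = 3.5 × 592 = 2072 mol; O₂ fed = 2072 × 1.234 = 2557 mol.
N₂ fed = 2557 × 79/21 = 9619 mol.
Fuel reacted = 0.962 × 592 → ξ = 569.5 mol.
Outlet (n = n₀ + ν ξ):
  C₂H₆: 592 − 1(569.5) = 22.5
  O₂: 2557 − 3.5(569.5) = 563.6
  N₂: 9619 (inert)
  CO₂: 0 + 2(569.5) = 1139
  H₂O: 0 + 3(569.5) = 1709
Total out = 13050 mol; y_CO₂ = 1139 / 13050 = 0.08727.

0.0873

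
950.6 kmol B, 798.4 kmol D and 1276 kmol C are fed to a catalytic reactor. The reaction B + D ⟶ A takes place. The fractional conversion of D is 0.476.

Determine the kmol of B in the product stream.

571 kmol

D reacted = 0.476 × 798.4 = 380 kmol; ν_D = −1, so ξ = 380/1 = 380 kmol.
Outlet amounts (n = n₀ + ν ξ):
  B: 950.6 − 1(380) = 570.6
  D: 798.4 − 1(380) = 418.4
  A: 0 + 1(380) = 380
  C: 1276 (inert)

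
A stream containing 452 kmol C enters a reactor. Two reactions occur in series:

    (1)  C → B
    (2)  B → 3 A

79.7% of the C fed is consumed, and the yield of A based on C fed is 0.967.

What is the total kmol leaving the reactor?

Conversion of C: C consumed = 1ξ₁ = 0.797 × 452 → ξ₁ = 360.2 kmol.
Yield of A: 3ξ₂ / 452 = 0.967 → ξ₂ = 145.7 kmol.
Outlet amounts (n = n₀ + Σ ν·ξ):
  C: 452 − 1(360.2) = 91.76
  B: 0 + 1(360.2) − 1(145.7) = 214.5
  A: 0 + 3(145.7) = 437.1
Total out = 91.76 + 214.5 + 437.1 = 743.4 kmol.

743 kmol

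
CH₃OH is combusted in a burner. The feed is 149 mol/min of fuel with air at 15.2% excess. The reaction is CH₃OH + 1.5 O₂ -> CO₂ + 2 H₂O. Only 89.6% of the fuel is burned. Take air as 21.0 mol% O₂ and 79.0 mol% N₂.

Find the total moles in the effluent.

1440 mol/min

Stoichiometric O₂ = 1.5 × 149 = 223.5 mol/min; O₂ fed = 223.5 × 1.152 = 257.5 mol/min.
N₂ fed = 257.5 × 79/21 = 968.6 mol/min.
Fuel reacted = 0.896 × 149 → ξ = 133.5 mol/min.
Outlet (n = n₀ + ν ξ):
  CH₃OH: 149 − 1(133.5) = 15.5
  O₂: 257.5 − 1.5(133.5) = 57.22
  N₂: 968.6 (inert)
  CO₂: 0 + 1(133.5) = 133.5
  H₂O: 0 + 2(133.5) = 267
Total out = 15.5 + 57.22 + 968.6 + 133.5 + 267 = 1442 mol/min.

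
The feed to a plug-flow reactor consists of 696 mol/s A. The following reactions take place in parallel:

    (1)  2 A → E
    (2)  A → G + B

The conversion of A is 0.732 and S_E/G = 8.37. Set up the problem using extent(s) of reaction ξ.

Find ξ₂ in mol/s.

ξ₂ = 28.7 mol/s

Conversion of A: A consumed = 0.732 × 696 = 509.5 mol/s = 2ξ₁ + 1ξ₂.
Selectivity: 1ξ₁ / (1ξ₂) = 8.37 → ξ₁ = 8.37 ξ₂.
Substitute: (2·8.37 + 1) ξ₂ = 509.5 → ξ₂ = 28.72 mol/s, ξ₁ = 240.4 mol/s.
Outlet amounts (n = n₀ + Σ ν·ξ):
  A: 696 − 2(240.4) − 1(28.72) = 186.5
  E: 0 + 1(240.4) = 240.4
  G: 0 + 1(28.72) = 28.72
  B: 0 + 1(28.72) = 28.72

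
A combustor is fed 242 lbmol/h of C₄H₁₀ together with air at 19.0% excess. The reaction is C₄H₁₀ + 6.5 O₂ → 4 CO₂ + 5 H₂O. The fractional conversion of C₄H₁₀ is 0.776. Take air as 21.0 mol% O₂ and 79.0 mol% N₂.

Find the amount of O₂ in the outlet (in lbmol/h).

Stoichiometric O₂ = 6.5 × 242 = 1573 lbmol/h; O₂ fed = 1573 × 1.190 = 1872 lbmol/h.
N₂ fed = 1872 × 79/21 = 7042 lbmol/h.
Fuel reacted = 0.776 × 242 → ξ = 187.8 lbmol/h.
Outlet (n = n₀ + ν ξ):
  C₄H₁₀: 242 − 1(187.8) = 54.21
  O₂: 1872 − 6.5(187.8) = 651.2
  N₂: 7042 (inert)
  CO₂: 0 + 4(187.8) = 751.2
  H₂O: 0 + 5(187.8) = 939

651 lbmol/h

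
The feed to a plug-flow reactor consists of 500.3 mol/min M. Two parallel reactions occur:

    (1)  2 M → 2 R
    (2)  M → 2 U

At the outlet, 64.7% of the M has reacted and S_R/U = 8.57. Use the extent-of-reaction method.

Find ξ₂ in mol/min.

ξ₂ = 17.8 mol/min

Conversion of M: M consumed = 0.647 × 500.3 = 323.7 mol/min = 2ξ₁ + 1ξ₂.
Selectivity: 2ξ₁ / (2ξ₂) = 8.57 → ξ₁ = 8.57 ξ₂.
Substitute: (2·8.57 + 1) ξ₂ = 323.7 → ξ₂ = 17.84 mol/min, ξ₁ = 152.9 mol/min.
Outlet amounts (n = n₀ + Σ ν·ξ):
  M: 500.3 − 2(152.9) − 1(17.84) = 176.6
  R: 0 + 2(152.9) = 305.8
  U: 0 + 2(17.84) = 35.69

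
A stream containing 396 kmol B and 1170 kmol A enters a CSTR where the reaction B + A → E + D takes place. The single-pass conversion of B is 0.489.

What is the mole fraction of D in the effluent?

0.124

B reacted = 0.489 × 396 = 193.6 kmol; ν_B = −1, so ξ = 193.6/1 = 193.6 kmol.
Outlet amounts (n = n₀ + ν ξ):
  B: 396 − 1(193.6) = 202.4
  A: 1170 − 1(193.6) = 976.4
  E: 0 + 1(193.6) = 193.6
  D: 0 + 1(193.6) = 193.6
Total out = 1566 kmol; y_D = 193.6 / 1566 = 0.1237.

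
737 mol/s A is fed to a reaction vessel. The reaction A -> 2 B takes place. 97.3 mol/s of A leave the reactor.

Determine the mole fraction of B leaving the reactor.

For A: n = n₀ − 1ξ → 97.3 = 737 − 1ξ, giving ξ = 639.7 mol/s.
Outlet amounts (n = n₀ + ν ξ):
  A: 737 − 1(639.7) = 97.3
  B: 0 + 2(639.7) = 1279
Total out = 1377 mol/s; y_B = 1279 / 1377 = 0.9293.

0.929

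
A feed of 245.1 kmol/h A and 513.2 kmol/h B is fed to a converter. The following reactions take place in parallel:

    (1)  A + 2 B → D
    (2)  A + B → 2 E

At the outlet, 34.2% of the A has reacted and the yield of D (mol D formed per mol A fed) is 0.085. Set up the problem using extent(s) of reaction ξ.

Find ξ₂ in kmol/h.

Yield of D: 1ξ₁ / 245.1 = 0.085 → ξ₁ = 20.83 kmol/h.
Conversion of A: 1ξ₁ + 1ξ₂ = 0.342 × 245.1 = 83.82 → ξ₂ = 62.99 kmol/h.
Outlet amounts (n = n₀ + Σ ν·ξ):
  A: 245.1 − 1(20.83) − 1(62.99) = 161.3
  B: 513.2 − 2(20.83) − 1(62.99) = 408.5
  D: 0 + 1(20.83) = 20.83
  E: 0 + 2(62.99) = 126

ξ₂ = 63 kmol/h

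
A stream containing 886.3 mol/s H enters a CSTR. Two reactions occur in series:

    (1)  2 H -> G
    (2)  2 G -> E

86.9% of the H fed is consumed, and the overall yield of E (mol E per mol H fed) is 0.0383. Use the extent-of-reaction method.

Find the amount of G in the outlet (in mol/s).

Conversion of H: H consumed = 2ξ₁ = 0.869 × 886.3 → ξ₁ = 385.1 mol/s.
Yield of E: 1ξ₂ / 886.3 = 0.0383 → ξ₂ = 33.95 mol/s.
Outlet amounts (n = n₀ + Σ ν·ξ):
  H: 886.3 − 2(385.1) = 116.1
  G: 0 + 1(385.1) − 2(33.95) = 317.2
  E: 0 + 1(33.95) = 33.95

317 mol/s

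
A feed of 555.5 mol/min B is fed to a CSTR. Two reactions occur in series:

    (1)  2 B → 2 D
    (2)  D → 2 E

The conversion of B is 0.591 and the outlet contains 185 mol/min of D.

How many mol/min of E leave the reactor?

Conversion of B: B consumed = 2ξ₁ = 0.591 × 555.5 → ξ₁ = 164.2 mol/min.
D balance: n_D = 0 + 2ξ₁ − 1ξ₂ = 185 → ξ₂ = (2·164.2 − 185)/1 = 143.3 mol/min.
Outlet amounts (n = n₀ + Σ ν·ξ):
  B: 555.5 − 2(164.2) = 227.2
  D: 0 + 2(164.2) − 1(143.3) = 185
  E: 0 + 2(143.3) = 286.6

287 mol/min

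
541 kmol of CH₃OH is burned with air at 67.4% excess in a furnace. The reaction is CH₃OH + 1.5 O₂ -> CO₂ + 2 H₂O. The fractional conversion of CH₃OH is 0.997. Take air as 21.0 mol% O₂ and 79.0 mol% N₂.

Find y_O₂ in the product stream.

Stoichiometric O₂ = 1.5 × 541 = 811.5 kmol; O₂ fed = 811.5 × 1.674 = 1358 kmol.
N₂ fed = 1358 × 79/21 = 5110 kmol.
Fuel reacted = 0.997 × 541 → ξ = 539.4 kmol.
Outlet (n = n₀ + ν ξ):
  CH₃OH: 541 − 1(539.4) = 1.623
  O₂: 1358 − 1.5(539.4) = 549.4
  N₂: 5110 (inert)
  CO₂: 0 + 1(539.4) = 539.4
  H₂O: 0 + 2(539.4) = 1079
Total out = 7280 kmol; y_O₂ = 549.4 / 7280 = 0.07547.

0.0755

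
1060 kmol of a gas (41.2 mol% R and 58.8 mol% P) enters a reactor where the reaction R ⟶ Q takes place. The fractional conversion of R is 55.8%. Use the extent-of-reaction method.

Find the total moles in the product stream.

1060 kmol

R reacted = 0.558 × 436.7 = 243.7 kmol; ν_R = −1, so ξ = 243.7/1 = 243.7 kmol.
Outlet amounts (n = n₀ + ν ξ):
  R: 436.7 − 1(243.7) = 193
  Q: 0 + 1(243.7) = 243.7
  P: 623.3 (inert)
Total out = 193 + 243.7 + 623.3 = 1060 kmol.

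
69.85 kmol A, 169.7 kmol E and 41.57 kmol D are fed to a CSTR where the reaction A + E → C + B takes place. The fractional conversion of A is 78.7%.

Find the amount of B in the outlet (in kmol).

A reacted = 0.787 × 69.85 = 54.97 kmol; ν_A = −1, so ξ = 54.97/1 = 54.97 kmol.
Outlet amounts (n = n₀ + ν ξ):
  A: 69.85 − 1(54.97) = 14.88
  E: 169.7 − 1(54.97) = 114.7
  C: 0 + 1(54.97) = 54.97
  B: 0 + 1(54.97) = 54.97
  D: 41.57 (inert)

55 kmol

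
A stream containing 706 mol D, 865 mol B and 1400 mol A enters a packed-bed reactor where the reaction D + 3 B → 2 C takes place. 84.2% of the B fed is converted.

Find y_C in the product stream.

B reacted = 0.842 × 865 = 728.3 mol; ν_B = −3, so ξ = 728.3/3 = 242.8 mol.
Outlet amounts (n = n₀ + ν ξ):
  D: 706 − 1(242.8) = 463.2
  B: 865 − 3(242.8) = 136.7
  C: 0 + 2(242.8) = 485.6
  A: 1400 (inert)
Total out = 2485 mol; y_C = 485.6 / 2485 = 0.1954.

0.195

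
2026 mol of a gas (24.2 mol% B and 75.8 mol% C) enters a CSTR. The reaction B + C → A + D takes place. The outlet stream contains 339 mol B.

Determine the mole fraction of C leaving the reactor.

0.683

For B: n = n₀ − 1ξ → 339 = 490.3 − 1ξ, giving ξ = 151.3 mol.
Outlet amounts (n = n₀ + ν ξ):
  B: 490.3 − 1(151.3) = 339
  C: 1536 − 1(151.3) = 1384
  A: 0 + 1(151.3) = 151.3
  D: 0 + 1(151.3) = 151.3
Total out = 2026 mol; y_C = 1384 / 2026 = 0.6833.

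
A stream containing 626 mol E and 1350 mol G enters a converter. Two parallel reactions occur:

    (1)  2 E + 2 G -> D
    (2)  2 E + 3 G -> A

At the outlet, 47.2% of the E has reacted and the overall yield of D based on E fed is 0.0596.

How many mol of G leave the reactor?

Yield of D: 1ξ₁ / 626 = 0.0596 → ξ₁ = 37.31 mol.
Conversion of E: 2ξ₁ + 2ξ₂ = 0.472 × 626 = 295.5 → ξ₂ = 110.4 mol.
Outlet amounts (n = n₀ + Σ ν·ξ):
  E: 626 − 2(37.31) − 2(110.4) = 330.5
  G: 1350 − 2(37.31) − 3(110.4) = 944.1
  D: 0 + 1(37.31) = 37.31
  A: 0 + 1(110.4) = 110.4

944 mol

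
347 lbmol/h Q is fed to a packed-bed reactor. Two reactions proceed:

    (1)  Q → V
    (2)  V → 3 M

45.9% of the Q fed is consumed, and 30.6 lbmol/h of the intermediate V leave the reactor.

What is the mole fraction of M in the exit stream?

Conversion of Q: Q consumed = 1ξ₁ = 0.459 × 347 → ξ₁ = 159.3 lbmol/h.
V balance: n_V = 0 + 1ξ₁ − 1ξ₂ = 30.6 → ξ₂ = (1·159.3 − 30.6)/1 = 128.7 lbmol/h.
Outlet amounts (n = n₀ + Σ ν·ξ):
  Q: 347 − 1(159.3) = 187.7
  V: 0 + 1(159.3) − 1(128.7) = 30.6
  M: 0 + 3(128.7) = 386
Total out = 604.3 lbmol/h; y_M = 386 / 604.3 = 0.6387.

0.639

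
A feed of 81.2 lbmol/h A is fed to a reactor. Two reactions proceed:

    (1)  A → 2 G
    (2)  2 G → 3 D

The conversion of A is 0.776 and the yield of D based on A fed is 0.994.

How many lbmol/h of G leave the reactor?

72.2 lbmol/h

Conversion of A: A consumed = 1ξ₁ = 0.776 × 81.2 → ξ₁ = 63.01 lbmol/h.
Yield of D: 3ξ₂ / 81.2 = 0.994 → ξ₂ = 26.9 lbmol/h.
Outlet amounts (n = n₀ + Σ ν·ξ):
  A: 81.2 − 1(63.01) = 18.19
  G: 0 + 2(63.01) − 2(26.9) = 72.21
  D: 0 + 3(26.9) = 80.71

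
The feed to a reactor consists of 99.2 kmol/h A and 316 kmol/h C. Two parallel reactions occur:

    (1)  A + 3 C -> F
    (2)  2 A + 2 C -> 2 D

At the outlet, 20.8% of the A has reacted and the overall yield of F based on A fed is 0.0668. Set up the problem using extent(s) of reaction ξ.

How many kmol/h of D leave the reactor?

14 kmol/h

Yield of F: 1ξ₁ / 99.2 = 0.0668 → ξ₁ = 6.627 kmol/h.
Conversion of A: 1ξ₁ + 2ξ₂ = 0.208 × 99.2 = 20.63 → ξ₂ = 7.004 kmol/h.
Outlet amounts (n = n₀ + Σ ν·ξ):
  A: 99.2 − 1(6.627) − 2(7.004) = 78.57
  C: 316 − 3(6.627) − 2(7.004) = 282.1
  F: 0 + 1(6.627) = 6.627
  D: 0 + 2(7.004) = 14.01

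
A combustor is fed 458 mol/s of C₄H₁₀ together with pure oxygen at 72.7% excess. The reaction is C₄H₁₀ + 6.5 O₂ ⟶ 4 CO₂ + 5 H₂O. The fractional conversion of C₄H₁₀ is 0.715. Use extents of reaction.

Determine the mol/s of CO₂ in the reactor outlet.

1310 mol/s

Stoichiometric O₂ = 6.5 × 458 = 2977 mol/s; O₂ fed = 2977 × 1.727 = 5141 mol/s.
Fuel reacted = 0.715 × 458 → ξ = 327.5 mol/s.
Outlet (n = n₀ + ν ξ):
  C₄H₁₀: 458 − 1(327.5) = 130.5
  O₂: 5141 − 6.5(327.5) = 3013
  CO₂: 0 + 4(327.5) = 1310
  H₂O: 0 + 5(327.5) = 1637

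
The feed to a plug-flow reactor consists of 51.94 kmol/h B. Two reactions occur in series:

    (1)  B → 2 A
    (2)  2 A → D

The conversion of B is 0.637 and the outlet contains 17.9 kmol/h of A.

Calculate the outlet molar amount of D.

Conversion of B: B consumed = 1ξ₁ = 0.637 × 51.94 → ξ₁ = 33.09 kmol/h.
A balance: n_A = 0 + 2ξ₁ − 2ξ₂ = 17.9 → ξ₂ = (2·33.09 − 17.9)/2 = 24.14 kmol/h.
Outlet amounts (n = n₀ + Σ ν·ξ):
  B: 51.94 − 1(33.09) = 18.85
  A: 0 + 2(33.09) − 2(24.14) = 17.9
  D: 0 + 1(24.14) = 24.14

24.1 kmol/h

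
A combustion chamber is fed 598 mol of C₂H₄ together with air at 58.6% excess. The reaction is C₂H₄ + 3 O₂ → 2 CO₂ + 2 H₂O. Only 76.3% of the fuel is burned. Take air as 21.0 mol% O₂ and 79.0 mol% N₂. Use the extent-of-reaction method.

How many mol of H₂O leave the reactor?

913 mol

Stoichiometric O₂ = 3 × 598 = 1794 mol; O₂ fed = 1794 × 1.586 = 2845 mol.
N₂ fed = 2845 × 79/21 = 10700 mol.
Fuel reacted = 0.763 × 598 → ξ = 456.3 mol.
Outlet (n = n₀ + ν ξ):
  C₂H₄: 598 − 1(456.3) = 141.7
  O₂: 2845 − 3(456.3) = 1476
  N₂: 10700 (inert)
  CO₂: 0 + 2(456.3) = 912.5
  H₂O: 0 + 2(456.3) = 912.5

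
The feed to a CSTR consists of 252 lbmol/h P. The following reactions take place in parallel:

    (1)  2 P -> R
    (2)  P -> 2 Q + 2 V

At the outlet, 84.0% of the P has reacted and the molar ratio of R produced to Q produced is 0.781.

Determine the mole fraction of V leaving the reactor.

Conversion of P: P consumed = 0.84 × 252 = 211.7 lbmol/h = 2ξ₁ + 1ξ₂.
Selectivity: 1ξ₁ / (2ξ₂) = 0.781 → ξ₁ = 1.562 ξ₂.
Substitute: (2·1.562 + 1) ξ₂ = 211.7 → ξ₂ = 51.33 lbmol/h, ξ₁ = 80.18 lbmol/h.
Outlet amounts (n = n₀ + Σ ν·ξ):
  P: 252 − 2(80.18) − 1(51.33) = 40.32
  R: 0 + 1(80.18) = 80.18
  Q: 0 + 2(51.33) = 102.7
  V: 0 + 2(51.33) = 102.7
Total out = 325.8 lbmol/h; y_V = 102.7 / 325.8 = 0.3151.

0.315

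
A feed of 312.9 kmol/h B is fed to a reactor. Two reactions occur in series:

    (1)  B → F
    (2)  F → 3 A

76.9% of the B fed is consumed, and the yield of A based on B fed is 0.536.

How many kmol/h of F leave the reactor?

Conversion of B: B consumed = 1ξ₁ = 0.769 × 312.9 → ξ₁ = 240.6 kmol/h.
Yield of A: 3ξ₂ / 312.9 = 0.536 → ξ₂ = 55.9 kmol/h.
Outlet amounts (n = n₀ + Σ ν·ξ):
  B: 312.9 − 1(240.6) = 72.28
  F: 0 + 1(240.6) − 1(55.9) = 184.7
  A: 0 + 3(55.9) = 167.7

185 kmol/h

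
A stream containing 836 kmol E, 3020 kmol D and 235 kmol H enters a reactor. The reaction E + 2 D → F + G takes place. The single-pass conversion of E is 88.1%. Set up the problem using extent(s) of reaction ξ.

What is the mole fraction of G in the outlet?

0.22

E reacted = 0.881 × 836 = 736.5 kmol; ν_E = −1, so ξ = 736.5/1 = 736.5 kmol.
Outlet amounts (n = n₀ + ν ξ):
  E: 836 − 1(736.5) = 99.48
  D: 3020 − 2(736.5) = 1547
  F: 0 + 1(736.5) = 736.5
  G: 0 + 1(736.5) = 736.5
  H: 235 (inert)
Total out = 3354 kmol; y_G = 736.5 / 3354 = 0.2196.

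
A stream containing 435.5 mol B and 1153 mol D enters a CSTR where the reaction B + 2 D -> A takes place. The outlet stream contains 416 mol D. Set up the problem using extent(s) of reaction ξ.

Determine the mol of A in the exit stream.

368 mol

For D: n = n₀ − 2ξ → 416 = 1153 − 2ξ, giving ξ = 368.5 mol.
Outlet amounts (n = n₀ + ν ξ):
  B: 435.5 − 1(368.5) = 67
  D: 1153 − 2(368.5) = 416
  A: 0 + 1(368.5) = 368.5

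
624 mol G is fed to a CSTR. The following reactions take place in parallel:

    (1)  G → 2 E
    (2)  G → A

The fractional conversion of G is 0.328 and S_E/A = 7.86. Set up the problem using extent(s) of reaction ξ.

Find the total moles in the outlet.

Conversion of G: G consumed = 0.328 × 624 = 204.7 mol = 1ξ₁ + 1ξ₂.
Selectivity: 2ξ₁ / (1ξ₂) = 7.86 → ξ₁ = 3.93 ξ₂.
Substitute: (1·3.93 + 1) ξ₂ = 204.7 → ξ₂ = 41.52 mol, ξ₁ = 163.2 mol.
Outlet amounts (n = n₀ + Σ ν·ξ):
  G: 624 − 1(163.2) − 1(41.52) = 419.3
  E: 0 + 2(163.2) = 326.3
  A: 0 + 1(41.52) = 41.52
Total out = 419.3 + 326.3 + 41.52 = 787.2 mol.

787 mol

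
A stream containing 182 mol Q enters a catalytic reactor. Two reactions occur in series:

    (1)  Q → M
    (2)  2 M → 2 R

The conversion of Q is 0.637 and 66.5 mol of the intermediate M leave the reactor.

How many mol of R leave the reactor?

Conversion of Q: Q consumed = 1ξ₁ = 0.637 × 182 → ξ₁ = 115.9 mol.
M balance: n_M = 0 + 1ξ₁ − 2ξ₂ = 66.5 → ξ₂ = (1·115.9 − 66.5)/2 = 24.72 mol.
Outlet amounts (n = n₀ + Σ ν·ξ):
  Q: 182 − 1(115.9) = 66.07
  M: 0 + 1(115.9) − 2(24.72) = 66.5
  R: 0 + 2(24.72) = 49.43

49.4 mol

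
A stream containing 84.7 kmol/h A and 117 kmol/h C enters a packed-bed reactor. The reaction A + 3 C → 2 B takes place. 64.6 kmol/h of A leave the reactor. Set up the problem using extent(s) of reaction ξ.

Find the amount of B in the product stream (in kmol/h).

For A: n = n₀ − 1ξ → 64.6 = 84.7 − 1ξ, giving ξ = 20.1 kmol/h.
Outlet amounts (n = n₀ + ν ξ):
  A: 84.7 − 1(20.1) = 64.6
  C: 117 − 3(20.1) = 56.7
  B: 0 + 2(20.1) = 40.2

40.2 kmol/h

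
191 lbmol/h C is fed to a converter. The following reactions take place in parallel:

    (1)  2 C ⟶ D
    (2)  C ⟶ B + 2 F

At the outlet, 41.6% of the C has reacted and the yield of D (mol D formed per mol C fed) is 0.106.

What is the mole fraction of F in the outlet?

Yield of D: 1ξ₁ / 191 = 0.106 → ξ₁ = 20.25 lbmol/h.
Conversion of C: 2ξ₁ + 1ξ₂ = 0.416 × 191 = 79.46 → ξ₂ = 38.96 lbmol/h.
Outlet amounts (n = n₀ + Σ ν·ξ):
  C: 191 − 2(20.25) − 1(38.96) = 111.5
  D: 0 + 1(20.25) = 20.25
  B: 0 + 1(38.96) = 38.96
  F: 0 + 2(38.96) = 77.93
Total out = 248.7 lbmol/h; y_F = 77.93 / 248.7 = 0.3134.

0.313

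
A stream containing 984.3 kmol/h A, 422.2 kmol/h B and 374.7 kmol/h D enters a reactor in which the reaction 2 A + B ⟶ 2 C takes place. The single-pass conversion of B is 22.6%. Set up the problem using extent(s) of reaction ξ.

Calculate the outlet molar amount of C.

191 kmol/h

B reacted = 0.226 × 422.2 = 95.42 kmol/h; ν_B = −1, so ξ = 95.42/1 = 95.42 kmol/h.
Outlet amounts (n = n₀ + ν ξ):
  A: 984.3 − 2(95.42) = 793.5
  B: 422.2 − 1(95.42) = 326.8
  C: 0 + 2(95.42) = 190.8
  D: 374.7 (inert)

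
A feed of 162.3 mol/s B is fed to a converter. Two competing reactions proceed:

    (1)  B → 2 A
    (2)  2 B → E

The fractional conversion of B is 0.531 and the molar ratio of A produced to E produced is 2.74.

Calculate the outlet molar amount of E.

25.6 mol/s

Conversion of B: B consumed = 0.531 × 162.3 = 86.18 mol/s = 1ξ₁ + 2ξ₂.
Selectivity: 2ξ₁ / (1ξ₂) = 2.74 → ξ₁ = 1.37 ξ₂.
Substitute: (1·1.37 + 2) ξ₂ = 86.18 → ξ₂ = 25.57 mol/s, ξ₁ = 35.04 mol/s.
Outlet amounts (n = n₀ + Σ ν·ξ):
  B: 162.3 − 1(35.04) − 2(25.57) = 76.12
  A: 0 + 2(35.04) = 70.07
  E: 0 + 1(25.57) = 25.57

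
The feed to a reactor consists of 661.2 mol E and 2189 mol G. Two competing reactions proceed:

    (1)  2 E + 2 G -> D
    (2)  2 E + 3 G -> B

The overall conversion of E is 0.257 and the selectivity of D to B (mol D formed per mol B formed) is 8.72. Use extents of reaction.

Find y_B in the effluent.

0.00338

Conversion of E: E consumed = 0.257 × 661.2 = 169.9 mol = 2ξ₁ + 2ξ₂.
Selectivity: 1ξ₁ / (1ξ₂) = 8.72 → ξ₁ = 8.72 ξ₂.
Substitute: (2·8.72 + 2) ξ₂ = 169.9 → ξ₂ = 8.741 mol, ξ₁ = 76.22 mol.
Outlet amounts (n = n₀ + Σ ν·ξ):
  E: 661.2 − 2(76.22) − 2(8.741) = 491.3
  G: 2189 − 2(76.22) − 3(8.741) = 2010
  D: 0 + 1(76.22) = 76.22
  B: 0 + 1(8.741) = 8.741
Total out = 2587 mol; y_B = 8.741 / 2587 = 0.003379.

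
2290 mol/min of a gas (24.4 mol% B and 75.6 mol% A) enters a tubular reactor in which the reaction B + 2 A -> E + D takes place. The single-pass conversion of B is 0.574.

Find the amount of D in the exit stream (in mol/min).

B reacted = 0.574 × 558.8 = 320.7 mol/min; ν_B = −1, so ξ = 320.7/1 = 320.7 mol/min.
Outlet amounts (n = n₀ + ν ξ):
  B: 558.8 − 1(320.7) = 238
  A: 1731 − 2(320.7) = 1090
  E: 0 + 1(320.7) = 320.7
  D: 0 + 1(320.7) = 320.7

321 mol/min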